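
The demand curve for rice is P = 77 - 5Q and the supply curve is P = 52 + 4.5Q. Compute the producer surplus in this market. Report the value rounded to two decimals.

Setting demand equal to supply, 25 = 9.5Q, so Q* = 2.6316 and P* = 63.8421.
PS is the area between P* and the supply curve from 0 to Q*: (1/2)(2.6316)(11.8421) = 15.5817.

15.58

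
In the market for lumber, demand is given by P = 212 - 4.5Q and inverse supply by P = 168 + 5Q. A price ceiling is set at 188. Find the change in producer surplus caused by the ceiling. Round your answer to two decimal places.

-13.63

Without the control, 212 - 4.5Q = 168 + 5Q so Q* = 4.6316 and P* = 191.1579.
At the ceiling price 188, quantity supplied is (188 - 168)/5 = 4; supply is the short side, so Q = 4 trades at P = 188.
PS goes from (1/2)(4.6316)(23.1579) = 53.6288 to 40 (computed as (188 - 168)(4) - (1/2)(5)(4)^2), a change of -13.6288.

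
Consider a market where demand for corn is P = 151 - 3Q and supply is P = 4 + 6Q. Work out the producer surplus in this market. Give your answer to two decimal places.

Equilibrium: 151 - 3Q = 4 + 6Q, so Q* = 16.3333 and P* = 102.
PS is the area between P* and the supply curve from 0 to Q*: (1/2)(16.3333)(98) = 800.3333.

800.33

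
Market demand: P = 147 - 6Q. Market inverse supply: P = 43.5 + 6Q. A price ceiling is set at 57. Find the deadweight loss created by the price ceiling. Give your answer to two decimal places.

Free-market equilibrium: 147 - 6Q = 43.5 + 6Q gives Q* = 8.625, P* = 95.25.
At the ceiling price 57, quantity supplied is (57 - 43.5)/6 = 2.25; supply is the short side, so Q = 2.25 trades at P = 57.
The lost-trades triangle has base Q* - 2.25 = 6.375 and height equal to the gap between the curves at Q = 2.25, which is 133.5 - 57 = 76.5. DWL = (1/2)(6.375)(76.5) = 243.8438.

243.84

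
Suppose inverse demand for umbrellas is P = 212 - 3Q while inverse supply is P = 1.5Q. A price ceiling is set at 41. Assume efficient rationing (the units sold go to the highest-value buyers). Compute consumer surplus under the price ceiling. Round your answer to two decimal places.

Without the control, 212 - 3Q = 1.5Q so Q* = 47.1111 and P* = 70.6667.
At P = 41, sellers supply (41 - 0)/1.5 = 27.3333 while buyers want more, so the quantity traded is 27.3333 at price 41.
The demand price at Q = 27.3333 is 130. CS is the trapezoid between demand and 41 over [0, 27.3333]: (1/2)[(212 - 41) + (130 - 41)](27.3333) = 3553.3333.

3553.33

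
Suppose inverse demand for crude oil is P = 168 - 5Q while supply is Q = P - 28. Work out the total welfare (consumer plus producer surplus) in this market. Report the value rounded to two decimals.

1633.33

Rewriting supply in inverse form: P = 28 + Q.
Setting demand equal to supply, 140 = 6Q, so Q* = 23.3333 and P* = 51.3333.
CS = (1/2)(23.3333)(116.6667) = 1361.1111 and PS = (1/2)(23.3333)(23.3333) = 272.2222, so total surplus = 1633.3333.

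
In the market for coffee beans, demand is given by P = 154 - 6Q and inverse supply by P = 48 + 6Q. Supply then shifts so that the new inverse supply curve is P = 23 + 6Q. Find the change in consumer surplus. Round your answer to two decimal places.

Initial equilibrium: Q_0 = 8.8333, P_0 = 101; CS_0 = (1/2)(8.8333)(53) = 234.0833, PS_0 = (1/2)(8.8333)(53) = 234.0833.
New equilibrium: 154 - 6Q = 23 + 6Q gives Q_1 = 10.9167, P_1 = 88.5; CS_1 = 357.5208, PS_1 = 357.5208.
Change in consumer surplus = 357.5208 - 234.0833 = 123.4375.

123.44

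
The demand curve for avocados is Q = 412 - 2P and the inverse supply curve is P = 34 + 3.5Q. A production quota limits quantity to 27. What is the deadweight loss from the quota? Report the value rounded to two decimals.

Rewriting demand in inverse form: P = 206 - 0.5Q.
Without the quota, 206 - 0.5Q = 34 + 3.5Q gives Q* = 43.
At Q = 27 the demand price is 206 - 0.5(27) = 192.5 and the supply price is 34 + 3.5(27) = 128.5.
Deadweight loss is the triangle between the curves from 27 to 43: (1/2)(192.5 - 128.5)(43 - 27) = 512.

512.00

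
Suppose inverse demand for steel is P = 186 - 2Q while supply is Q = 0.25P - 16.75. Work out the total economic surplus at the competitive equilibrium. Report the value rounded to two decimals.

1180.08

Rewriting supply in inverse form: P = 67 + 4Q.
Set 186 - 2Q = 67 + 4Q, which gives 119 = 6Q, so Q* = 19.8333 and P* = 186 - 2(19.8333) = 146.3333.
CS = (1/2)(19.8333)(39.6667) = 393.3611 and PS = (1/2)(19.8333)(79.3333) = 786.7222, so total surplus = 1180.0833.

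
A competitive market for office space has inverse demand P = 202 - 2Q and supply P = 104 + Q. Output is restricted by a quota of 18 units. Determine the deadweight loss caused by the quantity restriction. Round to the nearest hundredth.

322.67

Unrestricted equilibrium: Q* = (202 - 104)/(2 + 1) = 32.6667.
At Q = 18 the demand price is 202 - 2(18) = 166 and the supply price is 104 + (18) = 122.
DWL = (1/2)(gap between curves at 18) x (Q* - 18) = (1/2)(44)(14.6667) = 322.6667.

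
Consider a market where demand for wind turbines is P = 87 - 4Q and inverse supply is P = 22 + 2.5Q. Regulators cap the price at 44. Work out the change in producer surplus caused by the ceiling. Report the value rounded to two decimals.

-28.20

Without the control, 87 - 4Q = 22 + 2.5Q so Q* = 10 and P* = 47.
At P = 44, sellers supply (44 - 22)/2.5 = 8.8 while buyers want more, so the quantity traded is 8.8 at price 44.
PS goes from (1/2)(10)(25) = 125 to 96.8 (computed as (44 - 22)(8.8) - (1/2)(2.5)(8.8)^2), a change of -28.2.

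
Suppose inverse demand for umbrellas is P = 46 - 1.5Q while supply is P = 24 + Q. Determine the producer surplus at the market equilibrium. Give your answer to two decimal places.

38.72

Set 46 - 1.5Q = 24 + Q, which gives 22 = 2.5Q, so Q* = 8.8 and P* = 46 - 1.5(8.8) = 32.8.
Producer surplus is the triangle above supply below P*: (1/2)(8.8)(32.8 - 24) = (1/2)(8.8)(8.8) = 38.72.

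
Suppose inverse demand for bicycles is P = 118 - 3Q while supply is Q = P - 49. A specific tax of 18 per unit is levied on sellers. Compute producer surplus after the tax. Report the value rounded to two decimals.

Rewriting supply in inverse form: P = 49 + Q.
Pre-tax equilibrium: 118 - 3Q = 49 + Q gives Q* = 17.25, P* = 66.25.
A tax on sellers shifts supply up by 18: 118 - 3Q = 49 + Q + 18, so Q_t = 12.75. Buyers pay P_b = 79.75; sellers receive P_s = P_b - 18 = 61.75.
PS = (1/2)(Q_t)(P_s - 49) = (1/2)(12.75)(12.75) = 81.2812.

81.28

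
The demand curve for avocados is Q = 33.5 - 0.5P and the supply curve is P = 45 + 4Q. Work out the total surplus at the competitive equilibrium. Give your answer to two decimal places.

40.33

Rewriting demand in inverse form: P = 67 - 2Q.
Setting demand equal to supply, 22 = 6Q, so Q* = 3.6667 and P* = 59.6667.
CS = (1/2)(3.6667)(7.3333) = 13.4444 and PS = (1/2)(3.6667)(14.6667) = 26.8889, so total surplus = 40.3333.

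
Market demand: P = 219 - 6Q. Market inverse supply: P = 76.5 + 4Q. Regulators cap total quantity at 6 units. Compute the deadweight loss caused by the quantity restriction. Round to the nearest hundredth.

Unrestricted equilibrium: Q* = (219 - 76.5)/(6 + 4) = 14.25.
At Q = 6 the demand price is 219 - 6(6) = 183 and the supply price is 76.5 + 4(6) = 100.5.
DWL = (1/2)(gap between curves at 6) x (Q* - 6) = (1/2)(82.5)(8.25) = 340.3125.

340.31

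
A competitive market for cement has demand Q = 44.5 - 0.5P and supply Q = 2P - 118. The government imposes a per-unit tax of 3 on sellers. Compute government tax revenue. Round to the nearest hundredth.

Rewriting demand in inverse form: P = 89 - 2Q.
Rewriting supply in inverse form: P = 59 + 0.5Q.
Without the tax, 89 - 2Q = 59 + 0.5Q so Q* = 12 and P* = 65.
A tax on sellers shifts supply up by 3: 89 - 2Q = 59 + 0.5Q + 3, so Q_t = 10.8. Buyers pay P_b = 67.4; sellers receive P_s = P_b - 3 = 64.4.
Revenue is the tax times quantity traded: 3 x 10.8 = 32.4.

32.40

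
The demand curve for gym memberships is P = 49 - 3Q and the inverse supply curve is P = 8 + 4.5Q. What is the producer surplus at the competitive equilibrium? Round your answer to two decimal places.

Set 49 - 3Q = 8 + 4.5Q, which gives 41 = 7.5Q, so Q* = 5.4667 and P* = 49 - 3(5.4667) = 32.6.
Producer surplus is the triangle above supply below P*: (1/2)(5.4667)(32.6 - 8) = (1/2)(5.4667)(24.6) = 67.24.

67.24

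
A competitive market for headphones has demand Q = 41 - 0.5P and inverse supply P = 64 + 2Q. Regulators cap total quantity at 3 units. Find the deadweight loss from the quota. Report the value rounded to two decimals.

4.50

Rewriting demand in inverse form: P = 82 - 2Q.
Unrestricted equilibrium: Q* = (82 - 64)/(2 + 2) = 4.5.
At Q = 3 the demand price is 82 - 2(3) = 76 and the supply price is 64 + 2(3) = 70.
Deadweight loss is the triangle between the curves from 3 to 4.5: (1/2)(76 - 70)(4.5 - 3) = 4.5.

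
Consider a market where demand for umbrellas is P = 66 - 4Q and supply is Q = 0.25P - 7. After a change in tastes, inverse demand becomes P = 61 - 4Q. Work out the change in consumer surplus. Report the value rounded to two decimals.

-11.09

Rewriting supply in inverse form: P = 28 + 4Q.
Initial equilibrium: Q_0 = 4.75, P_0 = 47; CS_0 = (1/2)(4.75)(19) = 45.125, PS_0 = (1/2)(4.75)(19) = 45.125.
New equilibrium: 61 - 4Q = 28 + 4Q gives Q_1 = 4.125, P_1 = 44.5; CS_1 = 34.0312, PS_1 = 34.0312.
Change in consumer surplus = 34.0312 - 45.125 = -11.0938.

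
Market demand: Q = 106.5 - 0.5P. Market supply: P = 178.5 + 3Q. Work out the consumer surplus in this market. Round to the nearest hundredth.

47.61

Rewriting demand in inverse form: P = 213 - 2Q.
Equilibrium: 213 - 2Q = 178.5 + 3Q, so Q* = 6.9 and P* = 199.2.
CS is the area between the demand curve and P* from 0 to Q*: (1/2)(6.9)(13.8) = 47.61.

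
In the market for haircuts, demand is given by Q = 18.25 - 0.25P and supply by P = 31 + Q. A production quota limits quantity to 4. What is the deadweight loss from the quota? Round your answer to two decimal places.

48.40

Rewriting demand in inverse form: P = 73 - 4Q.
Unrestricted equilibrium: Q* = (73 - 31)/(4 + 1) = 8.4.
At Q = 4 the demand price is 73 - 4(4) = 57 and the supply price is 31 + (4) = 35.
Deadweight loss is the triangle between the curves from 4 to 8.4: (1/2)(57 - 35)(8.4 - 4) = 48.4.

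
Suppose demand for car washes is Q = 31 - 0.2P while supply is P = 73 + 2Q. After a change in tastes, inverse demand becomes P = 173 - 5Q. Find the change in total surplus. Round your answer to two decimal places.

234.00

Rewriting demand in inverse form: P = 155 - 5Q.
Initial equilibrium: Q_0 = 11.7143, P_0 = 96.4286; CS_0 = (1/2)(11.7143)(58.5714) = 343.0612, PS_0 = (1/2)(11.7143)(23.4286) = 137.2245.
New equilibrium: 173 - 5Q = 73 + 2Q gives Q_1 = 14.2857, P_1 = 101.5714; CS_1 = 510.2041, PS_1 = 204.0816.
Change in total surplus = (510.2041 + 204.0816) - (343.0612 + 137.2245) = 234.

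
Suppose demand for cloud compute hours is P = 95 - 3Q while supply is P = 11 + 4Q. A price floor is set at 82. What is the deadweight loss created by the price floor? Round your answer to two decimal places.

Without the control, 95 - 3Q = 11 + 4Q so Q* = 12 and P* = 59.
At P = 82, buyers demand (95 - 82)/3 = 4.3333 while sellers would supply more, so the quantity traded is 4.3333 at price 82.
At Q = 4.3333 the demand price is 82 and the supply price is 28.3333. Deadweight loss is the triangle between the curves from 4.3333 to 12: (1/2)(82 - 28.3333)(12 - 4.3333) = 205.7222.

205.72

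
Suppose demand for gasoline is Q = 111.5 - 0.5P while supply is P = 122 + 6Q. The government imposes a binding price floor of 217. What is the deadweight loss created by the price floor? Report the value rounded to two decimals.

Rewriting demand in inverse form: P = 223 - 2Q.
Without the control, 223 - 2Q = 122 + 6Q so Q* = 12.625 and P* = 197.75.
At P = 217, buyers demand (223 - 217)/2 = 3 while sellers would supply more, so the quantity traded is 3 at price 217.
At Q = 3 the demand price is 217 and the supply price is 140. Deadweight loss is the triangle between the curves from 3 to 12.625: (1/2)(217 - 140)(12.625 - 3) = 370.5625.

370.56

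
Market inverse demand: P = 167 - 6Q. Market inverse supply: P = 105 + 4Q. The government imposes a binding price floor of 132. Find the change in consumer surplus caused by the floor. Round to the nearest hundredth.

-13.24

Without the control, 167 - 6Q = 105 + 4Q so Q* = 6.2 and P* = 129.8.
At the floor price 132, quantity demanded is (167 - 132)/6 = 5.8333; demand is the short side, so Q = 5.8333 trades at P = 132.
CS goes from (1/2)(6.2)(37.2) = 115.32 to 102.0833 (computed as (167 - 132)(5.8333) - (1/2)(6)(5.8333)^2), a change of -13.2367.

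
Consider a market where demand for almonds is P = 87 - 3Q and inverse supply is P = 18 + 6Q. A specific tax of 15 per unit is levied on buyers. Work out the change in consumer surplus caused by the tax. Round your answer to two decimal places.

-34.17

Pre-tax equilibrium: 87 - 3Q = 18 + 6Q gives Q* = 7.6667, P* = 64.
With the tax, buyers' net willingness to pay falls by 15: (87 - 15) - 3Q = 18 + 6Q, so Q_t = 6. Buyers pay P_b = 69; sellers receive P_s = P_b - 15 = 54.
CS falls from (1/2)(7.6667)(23) = 88.1667 to (1/2)(6)(18) = 54, a change of -34.1667.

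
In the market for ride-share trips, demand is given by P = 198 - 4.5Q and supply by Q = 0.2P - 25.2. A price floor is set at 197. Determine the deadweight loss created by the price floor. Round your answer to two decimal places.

257.08

Rewriting supply in inverse form: P = 126 + 5Q.
Without the control, 198 - 4.5Q = 126 + 5Q so Q* = 7.5789 and P* = 163.8947.
At P = 197, buyers demand (198 - 197)/4.5 = 0.2222 while sellers would supply more, so the quantity traded is 0.2222 at price 197.
At Q = 0.2222 the demand price is 197 and the supply price is 127.1111. Deadweight loss is the triangle between the curves from 0.2222 to 7.5789: (1/2)(197 - 127.1111)(7.5789 - 0.2222) = 257.0767.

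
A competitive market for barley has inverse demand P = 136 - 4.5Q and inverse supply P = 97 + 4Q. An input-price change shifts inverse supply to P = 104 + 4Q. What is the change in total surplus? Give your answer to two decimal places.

Initial equilibrium: Q_0 = 4.5882, P_0 = 115.3529; CS_0 = (1/2)(4.5882)(20.6471) = 47.3668, PS_0 = (1/2)(4.5882)(18.3529) = 42.1038.
New equilibrium: 136 - 4.5Q = 104 + 4Q gives Q_1 = 3.7647, P_1 = 119.0588; CS_1 = 31.8893, PS_1 = 28.346.
Change in total surplus = (31.8893 + 28.346) - (47.3668 + 42.1038) = -29.2353.

-29.24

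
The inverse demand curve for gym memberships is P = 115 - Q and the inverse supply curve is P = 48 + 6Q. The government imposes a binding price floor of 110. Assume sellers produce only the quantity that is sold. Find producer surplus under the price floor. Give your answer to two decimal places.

235.00

Without the control, 115 - Q = 48 + 6Q so Q* = 9.5714 and P* = 105.4286.
At P = 110, buyers demand (115 - 110)/1 = 5 while sellers would supply more, so the quantity traded is 5 at price 110.
The supply price at Q = 5 is 78. PS is the trapezoid between 110 and supply over [0, 5]: (1/2)[(110 - 48) + (110 - 78)](5) = 235.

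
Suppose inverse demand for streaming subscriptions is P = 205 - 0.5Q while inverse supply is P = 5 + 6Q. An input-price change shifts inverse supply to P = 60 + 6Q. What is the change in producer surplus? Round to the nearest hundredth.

-1347.34

Initial equilibrium: Q_0 = 30.7692, P_0 = 189.6154; CS_0 = (1/2)(30.7692)(15.3846) = 236.6864, PS_0 = (1/2)(30.7692)(184.6154) = 2840.2367.
New equilibrium: 205 - 0.5Q = 60 + 6Q gives Q_1 = 22.3077, P_1 = 193.8462; CS_1 = 124.4083, PS_1 = 1492.8994.
Change in producer surplus = 1492.8994 - 2840.2367 = -1347.3373.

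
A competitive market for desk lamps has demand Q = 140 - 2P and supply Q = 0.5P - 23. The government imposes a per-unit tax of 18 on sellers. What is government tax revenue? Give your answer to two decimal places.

43.20

Rewriting demand in inverse form: P = 70 - 0.5Q.
Rewriting supply in inverse form: P = 46 + 2Q.
Pre-tax equilibrium: 70 - 0.5Q = 46 + 2Q gives Q* = 9.6, P* = 65.2.
With the tax, sellers need 18 more per unit: 70 - 0.5Q = 46 + 2Q + 18, so Q_t = 2.4. Buyers pay P_b = 68.8; sellers receive P_s = P_b - 18 = 50.8.
Tax revenue = t x Q_t = 18 x 2.4 = 43.2.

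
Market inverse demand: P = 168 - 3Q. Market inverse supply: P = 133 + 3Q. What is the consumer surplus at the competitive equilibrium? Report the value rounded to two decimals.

51.04

Setting demand equal to supply, 35 = 6Q, so Q* = 5.8333 and P* = 150.5.
Consumer surplus is the triangle under demand above P*: (1/2)(5.8333)(168 - 150.5) = (1/2)(5.8333)(17.5) = 51.0417.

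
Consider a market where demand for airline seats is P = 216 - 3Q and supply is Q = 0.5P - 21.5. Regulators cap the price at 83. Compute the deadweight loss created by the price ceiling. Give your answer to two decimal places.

532.90

Rewriting supply in inverse form: P = 43 + 2Q.
Without the control, 216 - 3Q = 43 + 2Q so Q* = 34.6 and P* = 112.2.
At the ceiling price 83, quantity supplied is (83 - 43)/2 = 20; supply is the short side, so Q = 20 trades at P = 83.
The lost-trades triangle has base Q* - 20 = 14.6 and height equal to the gap between the curves at Q = 20, which is 156 - 83 = 73. DWL = (1/2)(14.6)(73) = 532.9.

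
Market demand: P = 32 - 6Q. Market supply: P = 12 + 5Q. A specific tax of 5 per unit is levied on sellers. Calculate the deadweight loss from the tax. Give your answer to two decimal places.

Without the tax, 32 - 6Q = 12 + 5Q so Q* = 1.8182 and P* = 21.0909.
With the tax, sellers need 5 more per unit: 32 - 6Q = 12 + 5Q + 5, so Q_t = 1.3636. Buyers pay P_b = 23.8182; sellers receive P_s = P_b - 5 = 18.8182.
Deadweight loss is the triangle between the curves from Q_t to Q*: (1/2)(1.8182 - 1.3636)(5) = 1.1364.

1.14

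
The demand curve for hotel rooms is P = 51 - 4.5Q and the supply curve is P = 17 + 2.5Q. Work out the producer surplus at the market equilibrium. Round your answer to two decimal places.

29.49

Set 51 - 4.5Q = 17 + 2.5Q, which gives 34 = 7Q, so Q* = 4.8571 and P* = 51 - 4.5(4.8571) = 29.1429.
PS is the area between P* and the supply curve from 0 to Q*: (1/2)(4.8571)(12.1429) = 29.4898.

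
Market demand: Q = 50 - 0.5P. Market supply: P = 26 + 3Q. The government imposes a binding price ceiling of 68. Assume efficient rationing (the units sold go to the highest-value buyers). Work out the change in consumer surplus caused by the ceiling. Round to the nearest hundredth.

32.96

Rewriting demand in inverse form: P = 100 - 2Q.
Free-market equilibrium: 100 - 2Q = 26 + 3Q gives Q* = 14.8, P* = 70.4.
At P = 68, sellers supply (68 - 26)/3 = 14 while buyers want more, so the quantity traded is 14 at price 68.
CS goes from (1/2)(14.8)(29.6) = 219.04 to 252 (computed as (100 - 68)(14) - (1/2)(2)(14)^2), a change of 32.96.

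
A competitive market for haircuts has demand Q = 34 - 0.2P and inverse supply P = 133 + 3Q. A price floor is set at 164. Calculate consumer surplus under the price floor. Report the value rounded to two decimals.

3.60

Rewriting demand in inverse form: P = 170 - 5Q.
Free-market equilibrium: 170 - 5Q = 133 + 3Q gives Q* = 4.625, P* = 146.875.
At P = 164, buyers demand (170 - 164)/5 = 1.2 while sellers would supply more, so the quantity traded is 1.2 at price 164.
CS is the triangle under demand above 164: (1/2)(1.2)(170 - 164) = 3.6.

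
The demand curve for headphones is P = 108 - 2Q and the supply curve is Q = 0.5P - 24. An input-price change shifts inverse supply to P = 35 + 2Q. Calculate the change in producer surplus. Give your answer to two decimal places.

108.06

Rewriting supply in inverse form: P = 48 + 2Q.
Initial equilibrium: Q_0 = 15, P_0 = 78; CS_0 = (1/2)(15)(30) = 225, PS_0 = (1/2)(15)(30) = 225.
New equilibrium: 108 - 2Q = 35 + 2Q gives Q_1 = 18.25, P_1 = 71.5; CS_1 = 333.0625, PS_1 = 333.0625.
Change in producer surplus = 333.0625 - 225 = 108.0625.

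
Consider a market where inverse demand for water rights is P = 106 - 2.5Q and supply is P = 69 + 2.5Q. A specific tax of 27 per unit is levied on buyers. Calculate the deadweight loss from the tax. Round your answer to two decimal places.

Without the tax, 106 - 2.5Q = 69 + 2.5Q so Q* = 7.4 and P* = 87.5.
A tax on buyers shifts demand down by 27: (106 - 27) - 2.5Q = 69 + 2.5Q, so Q_t = 2. Buyers pay P_b = 101; sellers receive P_s = P_b - 27 = 74.
The welfare triangle lost has base Q* - Q_t = 5.4 and height t = 27, so DWL = (1/2)(5.4)(27) = 72.9.

72.90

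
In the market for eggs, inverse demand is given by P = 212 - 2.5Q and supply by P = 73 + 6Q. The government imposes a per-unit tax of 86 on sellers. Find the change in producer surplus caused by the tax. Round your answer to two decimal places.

-685.62

Without the tax, 212 - 2.5Q = 73 + 6Q so Q* = 16.3529 and P* = 171.1176.
With the tax, sellers need 86 more per unit: 212 - 2.5Q = 73 + 6Q + 86, so Q_t = 6.2353. Buyers pay P_b = 196.4118; sellers receive P_s = P_b - 86 = 110.4118.
Producers lose the trapezoid between P_s and P* out to Q_t plus the triangle from Q_t to Q*: change in PS = 116.6367 - 802.2561 = -685.6194.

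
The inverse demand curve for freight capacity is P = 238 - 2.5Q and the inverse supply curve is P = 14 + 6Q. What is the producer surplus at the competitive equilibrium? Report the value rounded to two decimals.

Setting demand equal to supply, 224 = 8.5Q, so Q* = 26.3529 and P* = 172.1176.
PS is the area between P* and the supply curve from 0 to Q*: (1/2)(26.3529)(158.1176) = 2083.4325.

2083.43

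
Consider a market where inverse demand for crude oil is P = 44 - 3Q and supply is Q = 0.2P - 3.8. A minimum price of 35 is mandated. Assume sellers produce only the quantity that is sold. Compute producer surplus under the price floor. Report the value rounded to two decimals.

Rewriting supply in inverse form: P = 19 + 5Q.
Without the control, 44 - 3Q = 19 + 5Q so Q* = 3.125 and P* = 34.625.
At P = 35, buyers demand (44 - 35)/3 = 3 while sellers would supply more, so the quantity traded is 3 at price 35.
The supply price at Q = 3 is 34. PS is the trapezoid between 35 and supply over [0, 3]: (1/2)[(35 - 19) + (35 - 34)](3) = 25.5.

25.50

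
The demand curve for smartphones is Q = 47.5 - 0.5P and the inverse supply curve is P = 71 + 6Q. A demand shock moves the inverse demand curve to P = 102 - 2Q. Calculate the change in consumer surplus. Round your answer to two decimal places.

Rewriting demand in inverse form: P = 95 - 2Q.
Initial equilibrium: Q_0 = 3, P_0 = 89; CS_0 = (1/2)(3)(6) = 9, PS_0 = (1/2)(3)(18) = 27.
New equilibrium: 102 - 2Q = 71 + 6Q gives Q_1 = 3.875, P_1 = 94.25; CS_1 = 15.0156, PS_1 = 45.0469.
Change in consumer surplus = 15.0156 - 9 = 6.0156.

6.02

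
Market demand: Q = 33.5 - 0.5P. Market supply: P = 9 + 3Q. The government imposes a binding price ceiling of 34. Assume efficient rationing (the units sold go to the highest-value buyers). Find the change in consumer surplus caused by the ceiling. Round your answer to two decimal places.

Rewriting demand in inverse form: P = 67 - 2Q.
Free-market equilibrium: 67 - 2Q = 9 + 3Q gives Q* = 11.6, P* = 43.8.
At the ceiling price 34, quantity supplied is (34 - 9)/3 = 8.3333; supply is the short side, so Q = 8.3333 trades at P = 34.
CS goes from (1/2)(11.6)(23.2) = 134.56 to 205.5556 (computed as (67 - 34)(8.3333) - (1/2)(2)(8.3333)^2), a change of 70.9956.

71.00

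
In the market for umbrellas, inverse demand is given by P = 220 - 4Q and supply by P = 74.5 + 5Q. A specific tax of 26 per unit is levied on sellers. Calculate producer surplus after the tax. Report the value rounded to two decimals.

440.75

Without the tax, 220 - 4Q = 74.5 + 5Q so Q* = 16.1667 and P* = 155.3333.
A tax on sellers shifts supply up by 26: 220 - 4Q = 74.5 + 5Q + 26, so Q_t = 13.2778. Buyers pay P_b = 166.8889; sellers receive P_s = P_b - 26 = 140.8889.
PS = (1/2)(Q_t)(P_s - 74.5) = (1/2)(13.2778)(66.3889) = 440.7485.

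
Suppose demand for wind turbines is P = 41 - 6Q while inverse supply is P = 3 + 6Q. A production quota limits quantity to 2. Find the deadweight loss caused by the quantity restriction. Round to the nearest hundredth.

Unrestricted equilibrium: Q* = (41 - 3)/(6 + 6) = 3.1667.
At Q = 2 the demand price is 41 - 6(2) = 29 and the supply price is 3 + 6(2) = 15.
Deadweight loss is the triangle between the curves from 2 to 3.1667: (1/2)(29 - 15)(3.1667 - 2) = 8.1667.

8.17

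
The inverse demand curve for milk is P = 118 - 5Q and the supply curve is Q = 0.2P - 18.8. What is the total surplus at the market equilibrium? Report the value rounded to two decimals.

28.80

Rewriting supply in inverse form: P = 94 + 5Q.
Setting demand equal to supply, 24 = 10Q, so Q* = 2.4 and P* = 106.
Total surplus is the full triangle between the curves from 0 to Q*: (1/2)(2.4)(118 - 94) = 28.8.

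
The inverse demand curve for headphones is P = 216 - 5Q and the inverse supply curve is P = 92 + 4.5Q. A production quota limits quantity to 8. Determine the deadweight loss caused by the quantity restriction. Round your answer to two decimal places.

Without the quota, 216 - 5Q = 92 + 4.5Q gives Q* = 13.0526.
At Q = 8 the demand price is 216 - 5(8) = 176 and the supply price is 92 + 4.5(8) = 128.
DWL = (1/2)(gap between curves at 8) x (Q* - 8) = (1/2)(48)(5.0526) = 121.2632.

121.26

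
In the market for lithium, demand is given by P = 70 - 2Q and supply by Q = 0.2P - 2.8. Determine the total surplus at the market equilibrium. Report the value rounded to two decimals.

224.00

Rewriting supply in inverse form: P = 14 + 5Q.
Equilibrium: 70 - 2Q = 14 + 5Q, so Q* = 8 and P* = 54.
CS = (1/2)(8)(16) = 64 and PS = (1/2)(8)(40) = 160, so total surplus = 224.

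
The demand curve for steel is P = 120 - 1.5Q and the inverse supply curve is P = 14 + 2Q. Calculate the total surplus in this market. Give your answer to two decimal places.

Set 120 - 1.5Q = 14 + 2Q, which gives 106 = 3.5Q, so Q* = 30.2857 and P* = 120 - 1.5(30.2857) = 74.5714.
CS = (1/2)(30.2857)(45.4286) = 687.9184 and PS = (1/2)(30.2857)(60.5714) = 917.2245, so total surplus = 1605.1429.

1605.14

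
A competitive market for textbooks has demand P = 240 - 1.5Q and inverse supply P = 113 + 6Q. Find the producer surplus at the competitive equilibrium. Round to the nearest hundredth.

860.21

Setting demand equal to supply, 127 = 7.5Q, so Q* = 16.9333 and P* = 214.6.
The supply curve's price intercept is 113, so PS = (1/2)(Q*)(P* - 113) = (1/2)(16.9333)(101.6) = 860.2133.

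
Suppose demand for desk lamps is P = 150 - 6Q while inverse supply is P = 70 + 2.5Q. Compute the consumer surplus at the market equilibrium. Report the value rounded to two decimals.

Setting demand equal to supply, 80 = 8.5Q, so Q* = 9.4118 and P* = 93.5294.
The demand choke price is 150, so CS = (1/2)(Q*)(150 - P*) = (1/2)(9.4118)(56.4706) = 265.7439.

265.74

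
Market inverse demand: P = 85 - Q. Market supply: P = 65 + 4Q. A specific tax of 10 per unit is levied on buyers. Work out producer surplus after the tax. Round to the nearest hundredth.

Pre-tax equilibrium: 85 - Q = 65 + 4Q gives Q* = 4, P* = 81.
With the tax, buyers' net willingness to pay falls by 10: (85 - 10) - Q = 65 + 4Q, so Q_t = 2. Buyers pay P_b = 83; sellers receive P_s = P_b - 10 = 73.
PS = (1/2)(Q_t)(P_s - 65) = (1/2)(2)(8) = 8.

8.00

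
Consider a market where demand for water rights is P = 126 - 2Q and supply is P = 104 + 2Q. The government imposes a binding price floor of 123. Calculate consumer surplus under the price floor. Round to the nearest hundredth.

2.25

Free-market equilibrium: 126 - 2Q = 104 + 2Q gives Q* = 5.5, P* = 115.
At the floor price 123, quantity demanded is (126 - 123)/2 = 1.5; demand is the short side, so Q = 1.5 trades at P = 123.
CS is the triangle under demand above 123: (1/2)(1.5)(126 - 123) = 2.25.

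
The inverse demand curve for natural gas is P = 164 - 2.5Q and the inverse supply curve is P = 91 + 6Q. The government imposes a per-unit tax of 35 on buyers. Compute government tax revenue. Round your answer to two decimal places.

156.47

Pre-tax equilibrium: 164 - 2.5Q = 91 + 6Q gives Q* = 8.5882, P* = 142.5294.
With the tax, buyers' net willingness to pay falls by 35: (164 - 35) - 2.5Q = 91 + 6Q, so Q_t = 4.4706. Buyers pay P_b = 152.8235; sellers receive P_s = P_b - 35 = 117.8235.
Revenue is the tax times quantity traded: 35 x 4.4706 = 156.4706.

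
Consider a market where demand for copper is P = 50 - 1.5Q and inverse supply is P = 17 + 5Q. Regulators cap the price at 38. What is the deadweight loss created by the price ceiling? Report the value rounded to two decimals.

Without the control, 50 - 1.5Q = 17 + 5Q so Q* = 5.0769 and P* = 42.3846.
At the ceiling price 38, quantity supplied is (38 - 17)/5 = 4.2; supply is the short side, so Q = 4.2 trades at P = 38.
At Q = 4.2 the demand price is 43.7 and the supply price is 38. Deadweight loss is the triangle between the curves from 4.2 to 5.0769: (1/2)(43.7 - 38)(5.0769 - 4.2) = 2.4992.

2.50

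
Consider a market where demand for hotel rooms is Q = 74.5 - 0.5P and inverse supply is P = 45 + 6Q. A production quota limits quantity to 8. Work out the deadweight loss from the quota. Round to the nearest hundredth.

Rewriting demand in inverse form: P = 149 - 2Q.
Unrestricted equilibrium: Q* = (149 - 45)/(2 + 6) = 13.
At Q = 8 the demand price is 149 - 2(8) = 133 and the supply price is 45 + 6(8) = 93.
DWL = (1/2)(gap between curves at 8) x (Q* - 8) = (1/2)(40)(5) = 100.

100.00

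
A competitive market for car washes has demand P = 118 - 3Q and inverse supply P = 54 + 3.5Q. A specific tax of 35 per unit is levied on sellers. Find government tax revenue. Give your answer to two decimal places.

Without the tax, 118 - 3Q = 54 + 3.5Q so Q* = 9.8462 and P* = 88.4615.
With the tax, sellers need 35 more per unit: 118 - 3Q = 54 + 3.5Q + 35, so Q_t = 4.4615. Buyers pay P_b = 104.6154; sellers receive P_s = P_b - 35 = 69.6154.
Revenue is the tax times quantity traded: 35 x 4.4615 = 156.1538.

156.15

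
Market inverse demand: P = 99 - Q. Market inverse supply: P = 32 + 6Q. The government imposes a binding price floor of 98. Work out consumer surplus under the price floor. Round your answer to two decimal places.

0.50

Without the control, 99 - Q = 32 + 6Q so Q* = 9.5714 and P* = 89.4286.
At P = 98, buyers demand (99 - 98)/1 = 1 while sellers would supply more, so the quantity traded is 1 at price 98.
CS is the triangle under demand above 98: (1/2)(1)(99 - 98) = 0.5.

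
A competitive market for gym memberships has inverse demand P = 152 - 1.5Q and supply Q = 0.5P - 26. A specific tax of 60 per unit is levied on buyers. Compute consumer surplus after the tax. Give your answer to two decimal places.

Rewriting supply in inverse form: P = 52 + 2Q.
Pre-tax equilibrium: 152 - 1.5Q = 52 + 2Q gives Q* = 28.5714, P* = 109.1429.
With the tax, buyers' net willingness to pay falls by 60: (152 - 60) - 1.5Q = 52 + 2Q, so Q_t = 11.4286. Buyers pay P_b = 134.8571; sellers receive P_s = P_b - 60 = 74.8571.
Consumer surplus is the triangle under demand above P_b: (1/2)(11.4286)(152 - 134.8571) = 97.9592.

97.96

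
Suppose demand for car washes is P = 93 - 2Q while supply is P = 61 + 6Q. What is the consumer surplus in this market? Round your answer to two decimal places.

Set 93 - 2Q = 61 + 6Q, which gives 32 = 8Q, so Q* = 4 and P* = 93 - 2(4) = 85.
The demand choke price is 93, so CS = (1/2)(Q*)(93 - P*) = (1/2)(4)(8) = 16.

16.00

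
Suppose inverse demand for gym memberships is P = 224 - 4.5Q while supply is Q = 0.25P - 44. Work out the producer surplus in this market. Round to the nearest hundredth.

Rewriting supply in inverse form: P = 176 + 4Q.
Set 224 - 4.5Q = 176 + 4Q, which gives 48 = 8.5Q, so Q* = 5.6471 and P* = 224 - 4.5(5.6471) = 198.5882.
Producer surplus is the triangle above supply below P*: (1/2)(5.6471)(198.5882 - 176) = (1/2)(5.6471)(22.5882) = 63.7785.

63.78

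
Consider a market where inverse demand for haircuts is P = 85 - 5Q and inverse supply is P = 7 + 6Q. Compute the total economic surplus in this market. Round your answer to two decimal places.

276.55

Set 85 - 5Q = 7 + 6Q, which gives 78 = 11Q, so Q* = 7.0909 and P* = 85 - 5(7.0909) = 49.5455.
CS = (1/2)(7.0909)(35.4545) = 125.7025 and PS = (1/2)(7.0909)(42.5455) = 150.843, so total surplus = 276.5455.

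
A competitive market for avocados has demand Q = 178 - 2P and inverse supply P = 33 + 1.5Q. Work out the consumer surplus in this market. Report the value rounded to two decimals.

Rewriting demand in inverse form: P = 89 - 0.5Q.
Setting demand equal to supply, 56 = 2Q, so Q* = 28 and P* = 75.
Consumer surplus is the triangle under demand above P*: (1/2)(28)(89 - 75) = (1/2)(28)(14) = 196.

196.00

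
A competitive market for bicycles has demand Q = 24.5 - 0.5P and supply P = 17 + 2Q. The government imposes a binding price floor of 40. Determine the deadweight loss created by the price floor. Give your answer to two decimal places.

Rewriting demand in inverse form: P = 49 - 2Q.
Free-market equilibrium: 49 - 2Q = 17 + 2Q gives Q* = 8, P* = 33.
At P = 40, buyers demand (49 - 40)/2 = 4.5 while sellers would supply more, so the quantity traded is 4.5 at price 40.
At Q = 4.5 the demand price is 40 and the supply price is 26. Deadweight loss is the triangle between the curves from 4.5 to 8: (1/2)(40 - 26)(8 - 4.5) = 24.5.

24.50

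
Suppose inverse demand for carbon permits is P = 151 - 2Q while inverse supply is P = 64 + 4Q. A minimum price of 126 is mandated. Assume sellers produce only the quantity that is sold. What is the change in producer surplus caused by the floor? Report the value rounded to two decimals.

42.00

Without the control, 151 - 2Q = 64 + 4Q so Q* = 14.5 and P* = 122.
At P = 126, buyers demand (151 - 126)/2 = 12.5 while sellers would supply more, so the quantity traded is 12.5 at price 126.
PS goes from (1/2)(14.5)(58) = 420.5 to 462.5 (computed as (126 - 64)(12.5) - (1/2)(4)(12.5)^2), a change of 42.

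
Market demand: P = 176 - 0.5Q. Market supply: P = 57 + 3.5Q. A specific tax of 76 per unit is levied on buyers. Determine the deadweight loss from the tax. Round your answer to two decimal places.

722.00

Without the tax, 176 - 0.5Q = 57 + 3.5Q so Q* = 29.75 and P* = 161.125.
With the tax, buyers' net willingness to pay falls by 76: (176 - 76) - 0.5Q = 57 + 3.5Q, so Q_t = 10.75. Buyers pay P_b = 170.625; sellers receive P_s = P_b - 76 = 94.625.
Deadweight loss is the triangle between the curves from Q_t to Q*: (1/2)(29.75 - 10.75)(76) = 722.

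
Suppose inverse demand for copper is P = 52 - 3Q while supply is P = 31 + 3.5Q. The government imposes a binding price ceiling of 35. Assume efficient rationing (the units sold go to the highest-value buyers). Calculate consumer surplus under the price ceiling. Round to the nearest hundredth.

17.47

Free-market equilibrium: 52 - 3Q = 31 + 3.5Q gives Q* = 3.2308, P* = 42.3077.
At the ceiling price 35, quantity supplied is (35 - 31)/3.5 = 1.1429; supply is the short side, so Q = 1.1429 trades at P = 35.
The demand price at Q = 1.1429 is 48.5714. CS is the trapezoid between demand and 35 over [0, 1.1429]: (1/2)[(52 - 35) + (48.5714 - 35)](1.1429) = 17.4694.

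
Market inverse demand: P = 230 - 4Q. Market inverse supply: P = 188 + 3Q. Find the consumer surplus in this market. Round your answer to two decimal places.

72.00

Equilibrium: 230 - 4Q = 188 + 3Q, so Q* = 6 and P* = 206.
The demand choke price is 230, so CS = (1/2)(Q*)(230 - P*) = (1/2)(6)(24) = 72.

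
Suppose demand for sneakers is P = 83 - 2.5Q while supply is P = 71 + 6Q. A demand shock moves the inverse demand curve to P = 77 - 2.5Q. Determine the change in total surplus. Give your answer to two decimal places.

Initial equilibrium: Q_0 = 1.4118, P_0 = 79.4706; CS_0 = (1/2)(1.4118)(3.5294) = 2.4913, PS_0 = (1/2)(1.4118)(8.4706) = 5.9792.
New equilibrium: 77 - 2.5Q = 71 + 6Q gives Q_1 = 0.7059, P_1 = 75.2353; CS_1 = 0.6228, PS_1 = 1.4948.
Change in total surplus = (0.6228 + 1.4948) - (2.4913 + 5.9792) = -6.3529.

-6.35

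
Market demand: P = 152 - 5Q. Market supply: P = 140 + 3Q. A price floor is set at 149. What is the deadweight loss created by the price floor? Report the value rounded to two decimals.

3.24

Free-market equilibrium: 152 - 5Q = 140 + 3Q gives Q* = 1.5, P* = 144.5.
At P = 149, buyers demand (152 - 149)/5 = 0.6 while sellers would supply more, so the quantity traded is 0.6 at price 149.
At Q = 0.6 the demand price is 149 and the supply price is 141.8. Deadweight loss is the triangle between the curves from 0.6 to 1.5: (1/2)(149 - 141.8)(1.5 - 0.6) = 3.24.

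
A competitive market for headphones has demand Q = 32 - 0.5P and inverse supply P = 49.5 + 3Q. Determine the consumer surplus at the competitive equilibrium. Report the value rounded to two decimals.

8.41

Rewriting demand in inverse form: P = 64 - 2Q.
Setting demand equal to supply, 14.5 = 5Q, so Q* = 2.9 and P* = 58.2.
The demand choke price is 64, so CS = (1/2)(Q*)(64 - P*) = (1/2)(2.9)(5.8) = 8.41.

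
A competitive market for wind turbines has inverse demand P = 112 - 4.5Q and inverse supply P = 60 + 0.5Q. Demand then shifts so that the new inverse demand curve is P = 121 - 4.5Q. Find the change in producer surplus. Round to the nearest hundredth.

10.17

Initial equilibrium: Q_0 = 10.4, P_0 = 65.2; CS_0 = (1/2)(10.4)(46.8) = 243.36, PS_0 = (1/2)(10.4)(5.2) = 27.04.
New equilibrium: 121 - 4.5Q = 60 + 0.5Q gives Q_1 = 12.2, P_1 = 66.1; CS_1 = 334.89, PS_1 = 37.21.
Change in producer surplus = 37.21 - 27.04 = 10.17.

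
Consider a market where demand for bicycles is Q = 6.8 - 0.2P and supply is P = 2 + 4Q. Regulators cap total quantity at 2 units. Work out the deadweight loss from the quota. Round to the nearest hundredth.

10.89

Rewriting demand in inverse form: P = 34 - 5Q.
Without the quota, 34 - 5Q = 2 + 4Q gives Q* = 3.5556.
At Q = 2 the demand price is 34 - 5(2) = 24 and the supply price is 2 + 4(2) = 10.
Deadweight loss is the triangle between the curves from 2 to 3.5556: (1/2)(24 - 10)(3.5556 - 2) = 10.8889.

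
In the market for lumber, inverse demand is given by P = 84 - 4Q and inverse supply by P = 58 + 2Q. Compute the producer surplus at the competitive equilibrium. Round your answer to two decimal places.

Setting demand equal to supply, 26 = 6Q, so Q* = 4.3333 and P* = 66.6667.
PS is the area between P* and the supply curve from 0 to Q*: (1/2)(4.3333)(8.6667) = 18.7778.

18.78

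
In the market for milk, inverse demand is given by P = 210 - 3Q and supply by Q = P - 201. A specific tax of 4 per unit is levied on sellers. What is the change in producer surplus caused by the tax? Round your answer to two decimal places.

Rewriting supply in inverse form: P = 201 + Q.
Without the tax, 210 - 3Q = 201 + Q so Q* = 2.25 and P* = 203.25.
A tax on sellers shifts supply up by 4: 210 - 3Q = 201 + Q + 4, so Q_t = 1.25. Buyers pay P_b = 206.25; sellers receive P_s = P_b - 4 = 202.25.
PS falls from (1/2)(2.25)(2.25) = 2.5312 to (1/2)(1.25)(1.25) = 0.7812, a change of -1.75.

-1.75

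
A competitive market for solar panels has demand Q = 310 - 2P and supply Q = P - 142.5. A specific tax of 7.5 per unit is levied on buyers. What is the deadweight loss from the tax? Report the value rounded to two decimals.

18.75

Rewriting demand in inverse form: P = 155 - 0.5Q.
Rewriting supply in inverse form: P = 142.5 + Q.
Pre-tax equilibrium: 155 - 0.5Q = 142.5 + Q gives Q* = 8.3333, P* = 150.8333.
With the tax, buyers' net willingness to pay falls by 7.5: (155 - 7.5) - 0.5Q = 142.5 + Q, so Q_t = 3.3333. Buyers pay P_b = 153.3333; sellers receive P_s = P_b - 7.5 = 145.8333.
Deadweight loss is the triangle between the curves from Q_t to Q*: (1/2)(8.3333 - 3.3333)(7.5) = 18.75.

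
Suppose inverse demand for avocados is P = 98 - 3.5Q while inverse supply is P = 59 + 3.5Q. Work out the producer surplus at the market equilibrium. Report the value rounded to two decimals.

54.32

Equilibrium: 98 - 3.5Q = 59 + 3.5Q, so Q* = 5.5714 and P* = 78.5.
Producer surplus is the triangle above supply below P*: (1/2)(5.5714)(78.5 - 59) = (1/2)(5.5714)(19.5) = 54.3214.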